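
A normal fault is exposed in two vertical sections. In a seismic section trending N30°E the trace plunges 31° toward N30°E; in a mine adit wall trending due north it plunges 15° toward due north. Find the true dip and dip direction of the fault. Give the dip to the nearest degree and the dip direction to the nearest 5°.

true dip 38°, dip direction 070°

The two traces are lines in the plane: v₁ = (sin 30°·cos 31°, cos 30°·cos 31°, −sin 31°), v₂ = (sin 0°·cos 15°, cos 0°·cos 15°, −sin 15°).
Cross product v₁ × v₂ gives the pole to the plane: n ∝ (0.305, 0.111, 0.414).
True dip = arccos(n_z / |n|) = arccos(0.7867) = 38.1°.
The horizontal component of n points toward azimuth atan2(n_x, n_y) = 70°, the dip direction.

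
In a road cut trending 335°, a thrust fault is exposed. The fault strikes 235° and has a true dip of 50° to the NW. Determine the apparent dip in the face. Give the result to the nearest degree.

50°

The section lies 80° from the strike.
tan α = tan 50° × sin 80° = 1.1918 × 0.9848 = 1.1736
apparent dip = arctan 1.1736 = 49.57°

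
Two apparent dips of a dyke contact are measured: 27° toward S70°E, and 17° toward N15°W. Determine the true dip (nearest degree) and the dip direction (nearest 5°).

The two traces are lines in the plane: v₁ = (sin 110°·cos 27°, cos 110°·cos 27°, −sin 27°), v₂ = (sin 345°·cos 17°, cos 345°·cos 17°, −sin 17°).
The plane normal is n = v₁ × v₂ ∝ (0.508, 0.357, 0.698).
tan δ = √(n_x²+n_y²)/n_z = 0.621/0.698, so δ = 41.7°.
Dip direction = azimuth of (n_x, n_y) = atan2(0.508, 0.357) = 55°.

true dip 42°, dip direction 055°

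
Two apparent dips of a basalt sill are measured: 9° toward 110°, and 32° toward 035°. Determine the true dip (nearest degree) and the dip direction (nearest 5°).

true dip 32°, dip direction 035°

The two traces are lines in the plane: v₁ = (sin 110°·cos 9°, cos 110°·cos 9°, −sin 9°), v₂ = (sin 35°·cos 32°, cos 35°·cos 32°, −sin 32°).
n = v₁ × v₂ = (0.288, 0.416, 0.809) (taken with n_z > 0).
Dip δ = arctan(|n_h|/n_z) = arctan(0.506/0.809) = 32.0°.
Dip direction = azimuth of (n_x, n_y) = atan2(0.288, 0.416) = 35°.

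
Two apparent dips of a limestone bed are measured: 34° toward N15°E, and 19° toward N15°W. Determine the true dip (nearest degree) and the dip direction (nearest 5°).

true dip 40°, dip direction 050°

Represent each trace as a vector plunging at its apparent dip toward its trend (east-north-up frame): v₁ = (0.215, 0.801, -0.559), v₂ = (-0.245, 0.913, -0.326).
Cross product v₁ × v₂ gives the pole to the plane: n ∝ (0.250, 0.207, 0.392).
True dip = arccos(n_z / |n|) = arccos(0.7704) = 39.6°.
Dip direction = atan2(0.250, 0.207) = 50° (azimuth of n's horizontal projection).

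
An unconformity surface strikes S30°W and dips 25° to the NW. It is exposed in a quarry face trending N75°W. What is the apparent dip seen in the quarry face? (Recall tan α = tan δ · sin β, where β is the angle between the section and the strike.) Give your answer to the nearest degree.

The strike is S30°W and the section trends N75°W; the acute angle between them is β = 75°.
tan α = tan 25° × sin 75° = 0.4663 × 0.9659 = 0.4504
apparent dip = arctan 0.4504 = 24.25°

24°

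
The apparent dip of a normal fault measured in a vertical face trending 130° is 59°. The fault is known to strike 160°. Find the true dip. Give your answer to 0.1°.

The section is 30° from the strike.
tan(true dip) = tan 59° / sin 30° = 3.3286
true dip = arctan 3.3286 = 73.28°

73.3°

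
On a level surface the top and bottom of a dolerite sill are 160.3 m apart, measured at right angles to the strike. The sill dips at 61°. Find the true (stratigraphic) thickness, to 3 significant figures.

True thickness t = w · sin(dip) = 160.3 × sin 61°
t = 160.3 × 0.8746 = 140.202 m

140 m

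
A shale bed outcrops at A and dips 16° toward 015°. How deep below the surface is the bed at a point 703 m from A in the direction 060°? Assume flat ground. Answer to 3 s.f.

The hole lies 45° from the dip direction, so the down-dip offset is 703 × cos 45° = 497.10 m.
Depth = down-dip offset × tan(dip) = 497.10 × tan 16° = 497.10 × 0.2867
Depth = 142.54 m

143 m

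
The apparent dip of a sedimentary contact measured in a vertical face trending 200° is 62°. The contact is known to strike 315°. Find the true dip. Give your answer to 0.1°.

64.3°

β = acute angle between strike 315° and section 200° = 65°.
tan(true dip) = tan 62° / sin 65° = 2.0752
δ = arctan(2.0752) = 64.27°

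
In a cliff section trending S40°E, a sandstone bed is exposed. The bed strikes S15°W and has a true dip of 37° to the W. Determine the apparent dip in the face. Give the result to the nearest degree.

32°

Angle between strike (S15°W) and section (S40°E): β = 55°.
tan α = tan 37° × sin 55° = 0.7536 × 0.8192 = 0.6173
α = arctan(0.6173) = 31.69°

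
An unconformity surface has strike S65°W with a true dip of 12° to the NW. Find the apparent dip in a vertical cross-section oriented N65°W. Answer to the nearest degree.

9°

The section lies 50° from the strike.
tan α = tan 12° × sin 50° = 0.2126 × 0.7660 = 0.1628
apparent dip = arctan 0.1628 = 9.25°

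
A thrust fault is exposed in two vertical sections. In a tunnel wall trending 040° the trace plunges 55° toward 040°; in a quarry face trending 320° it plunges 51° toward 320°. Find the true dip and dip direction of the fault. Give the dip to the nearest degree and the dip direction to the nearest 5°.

The two traces are lines in the plane: v₁ = (sin 40°·cos 55°, cos 40°·cos 55°, −sin 55°), v₂ = (sin 320°·cos 51°, cos 320°·cos 51°, −sin 51°).
Cross product v₁ × v₂ gives the pole to the plane: n ∝ (0.053, 0.618, 0.355).
Dip δ = arctan(|n_h|/n_z) = arctan(0.620/0.355) = 60.2°.
Dip direction = atan2(0.053, 0.618) = 5° (azimuth of n's horizontal projection).

true dip 60°, dip direction 005°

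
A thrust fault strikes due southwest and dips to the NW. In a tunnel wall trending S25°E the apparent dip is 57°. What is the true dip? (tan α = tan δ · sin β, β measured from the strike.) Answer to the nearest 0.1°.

The section is 70° from the strike.
tan(true dip) = tan 57° / sin 70° = 1.6387
δ = arctan(1.6387) = 58.61°

58.6°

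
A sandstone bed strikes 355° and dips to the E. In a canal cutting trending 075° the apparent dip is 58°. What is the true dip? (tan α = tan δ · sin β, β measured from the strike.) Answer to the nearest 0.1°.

58.4°

The section is 80° from the strike.
tan δ = tan α / sin β = tan 58° / sin 80° = 1.6003 / 0.9848 = 1.6250
δ = arctan(1.6250) = 58.39°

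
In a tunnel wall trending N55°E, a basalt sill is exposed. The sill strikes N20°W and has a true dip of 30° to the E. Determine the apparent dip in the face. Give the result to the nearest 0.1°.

29.1°

Angle between strike (N20°W) and section (N55°E): β = 75°.
tan(apparent dip) = tan 30° · sin 75° = 0.5577
apparent dip = arctan 0.5577 = 29.15°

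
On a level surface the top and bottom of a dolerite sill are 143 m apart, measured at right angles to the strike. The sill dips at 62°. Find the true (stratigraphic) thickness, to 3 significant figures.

True thickness t = w · sin(dip) = 143 × sin 62°
t = 143 × 0.8829 = 126.262 m

126 m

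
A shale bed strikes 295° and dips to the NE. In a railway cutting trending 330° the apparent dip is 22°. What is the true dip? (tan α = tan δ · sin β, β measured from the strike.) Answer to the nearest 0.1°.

The section is 35° from the strike.
tan δ = tan α / sin β = tan 22° / sin 35° = 0.4040 / 0.5736 = 0.7044
true dip = arctan 0.7044 = 35.16°

35.2°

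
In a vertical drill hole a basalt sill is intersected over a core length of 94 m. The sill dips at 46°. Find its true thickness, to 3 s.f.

65.3 m

True thickness t = h · cos(dip) = 94 × cos 46°
t = 94 × 0.6947 = 65.298 m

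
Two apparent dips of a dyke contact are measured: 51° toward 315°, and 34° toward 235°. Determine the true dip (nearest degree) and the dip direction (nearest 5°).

true dip 53°, dip direction 295°

Represent each trace as a vector plunging at its apparent dip toward its trend (east-north-up frame): v₁ = (-0.445, 0.445, -0.777), v₂ = (-0.679, -0.476, -0.559).
Cross product v₁ × v₂ gives the pole to the plane: n ∝ (-0.618, 0.279, 0.514).
tan δ = √(n_x²+n_y²)/n_z = 0.678/0.514, so δ = 52.9°.
Dip direction = atan2(-0.618, 0.279) = 294° (azimuth of n's horizontal projection).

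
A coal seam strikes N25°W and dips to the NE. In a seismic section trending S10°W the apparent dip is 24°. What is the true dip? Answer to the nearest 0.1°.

β = acute angle between strike N25°W and section S10°W = 35°.
tan δ = tan α / sin β = tan 24° / sin 35° = 0.4452 / 0.5736 = 0.7762
true dip = arctan 0.7762 = 37.82°

37.8°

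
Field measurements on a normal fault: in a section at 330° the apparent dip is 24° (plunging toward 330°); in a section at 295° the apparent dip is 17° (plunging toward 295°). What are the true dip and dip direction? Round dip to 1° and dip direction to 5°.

Represent each trace as a vector plunging at its apparent dip toward its trend (east-north-up frame): v₁ = (-0.457, 0.791, -0.407), v₂ = (-0.867, 0.404, -0.292).
The plane normal is n = v₁ × v₂ ∝ (-0.067, 0.219, 0.501).
tan δ = √(n_x²+n_y²)/n_z = 0.229/0.501, so δ = 24.6°.
Dip direction = atan2(-0.067, 0.219) = 343° (azimuth of n's horizontal projection).

true dip 25°, dip direction 345°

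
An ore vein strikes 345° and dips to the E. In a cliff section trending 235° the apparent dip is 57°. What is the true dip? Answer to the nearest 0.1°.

58.6°

The section is 70° from the strike.
tan(true dip) = tan 57° / sin 70° = 1.6387
true dip = arctan 1.6387 = 58.61°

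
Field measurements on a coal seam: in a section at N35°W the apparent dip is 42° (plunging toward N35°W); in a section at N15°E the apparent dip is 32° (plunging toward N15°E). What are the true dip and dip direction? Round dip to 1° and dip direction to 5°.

true dip 42°, dip direction 330°

Each apparent-dip line lies in the plane. As unit vectors (x east, y north, z up), v₁ plunges 42°→N35°W and v₂ plunges 32°→N15°E.
The plane normal is n = v₁ × v₂ ∝ (-0.226, 0.373, 0.483).
Dip δ = arctan(|n_h|/n_z) = arctan(0.436/0.483) = 42.1°.
Dip direction = azimuth of (n_x, n_y) = atan2(-0.226, 0.373) = 329°.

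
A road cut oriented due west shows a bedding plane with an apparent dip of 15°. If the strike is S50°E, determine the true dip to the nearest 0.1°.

22.6°

β = acute angle between strike S50°E and section due west = 40°.
tan(true dip) = tan 15° / sin 40° = 0.4169
δ = arctan(0.4169) = 22.63°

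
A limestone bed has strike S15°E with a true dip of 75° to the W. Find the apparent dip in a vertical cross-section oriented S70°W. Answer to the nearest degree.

The section lies 85° from the strike.
tan α = tan 75° × sin 85° = 3.7321 × 0.9962 = 3.7178
α = arctan(3.7178) = 74.95°

75°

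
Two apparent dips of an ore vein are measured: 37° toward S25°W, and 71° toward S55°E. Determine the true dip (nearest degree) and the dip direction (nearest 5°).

true dip 71°, dip direction 130°

Represent each trace as a vector plunging at its apparent dip toward its trend (east-north-up frame): v₁ = (-0.338, -0.724, -0.602), v₂ = (0.267, -0.187, -0.946).
n = v₁ × v₂ = (0.572, -0.480, 0.256) (taken with n_z > 0).
True dip = arccos(n_z / |n|) = arccos(0.3245) = 71.1°.
Dip direction = azimuth of (n_x, n_y) = atan2(0.572, -0.480) = 130°.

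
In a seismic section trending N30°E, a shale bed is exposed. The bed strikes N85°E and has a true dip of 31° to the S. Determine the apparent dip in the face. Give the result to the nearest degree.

The section lies 55° from the strike.
tan α = tan 31° × sin 55° = 0.6009 × 0.8192 = 0.4922
α = arctan(0.4922) = 26.21°

26°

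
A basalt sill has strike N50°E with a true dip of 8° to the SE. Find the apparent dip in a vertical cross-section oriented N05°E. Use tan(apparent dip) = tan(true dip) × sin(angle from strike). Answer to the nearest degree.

The strike is N50°E and the section trends N05°E; the acute angle between them is β = 45°.
tan(apparent dip) = tan 8° · sin 45° = 0.0994
α = arctan(0.0994) = 5.68°

6°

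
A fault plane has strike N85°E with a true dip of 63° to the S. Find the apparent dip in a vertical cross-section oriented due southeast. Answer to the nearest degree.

56°

The strike is N85°E and the section trends due southeast; the acute angle between them is β = 50°.
tan(apparent dip) = tan 63° · sin 50° = 1.5034
α = arctan(1.5034) = 56.37°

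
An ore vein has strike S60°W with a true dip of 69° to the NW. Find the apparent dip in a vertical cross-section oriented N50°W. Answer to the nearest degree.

68°

The strike is S60°W and the section trends N50°W; the acute angle between them is β = 70°.
tan(apparent dip) = tan 69° · sin 70° = 2.4480
α = arctan(2.4480) = 67.78°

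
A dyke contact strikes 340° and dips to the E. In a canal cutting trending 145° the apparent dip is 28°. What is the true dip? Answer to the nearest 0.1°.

64.0°

The section is 15° from the strike.
tan(true dip) = tan 28° / sin 15° = 2.0544
δ = arctan(2.0544) = 64.04°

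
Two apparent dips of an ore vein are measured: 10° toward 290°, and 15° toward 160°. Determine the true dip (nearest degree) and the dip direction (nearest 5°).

Each apparent-dip line lies in the plane. As unit vectors (x east, y north, z up), v₁ plunges 10°→290° and v₂ plunges 15°→160°.
Cross product v₁ × v₂ gives the pole to the plane: n ∝ (-0.245, -0.297, 0.729).
tan δ = √(n_x²+n_y²)/n_z = 0.385/0.729, so δ = 27.8°.
The horizontal component of n points toward azimuth atan2(n_x, n_y) = 220°, the dip direction.

true dip 28°, dip direction 220°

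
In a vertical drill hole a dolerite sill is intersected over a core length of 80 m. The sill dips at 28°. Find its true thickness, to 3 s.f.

True thickness t = h · cos(dip) = 80 × cos 28°
t = 80 × 0.8829 = 70.636 m

70.6 m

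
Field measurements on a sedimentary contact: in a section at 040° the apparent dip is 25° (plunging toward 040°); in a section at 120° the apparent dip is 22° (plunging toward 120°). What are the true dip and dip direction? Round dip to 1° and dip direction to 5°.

true dip 30°, dip direction 075°

Each apparent-dip line lies in the plane. As unit vectors (x east, y north, z up), v₁ plunges 25°→040° and v₂ plunges 22°→120°.
Cross product v₁ × v₂ gives the pole to the plane: n ∝ (0.456, 0.121, 0.828).
tan δ = √(n_x²+n_y²)/n_z = 0.472/0.828, so δ = 29.7°.
Dip direction = atan2(0.456, 0.121) = 75° (azimuth of n's horizontal projection).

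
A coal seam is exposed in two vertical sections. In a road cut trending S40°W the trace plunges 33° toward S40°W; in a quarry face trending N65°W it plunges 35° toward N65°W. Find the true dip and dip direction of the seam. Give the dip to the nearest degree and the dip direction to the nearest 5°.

true dip 40°, dip direction 260°

Represent each trace as a vector plunging at its apparent dip toward its trend (east-north-up frame): v₁ = (-0.539, -0.642, -0.545), v₂ = (-0.742, 0.346, -0.574).
The plane normal is n = v₁ × v₂ ∝ (-0.557, -0.095, 0.664).
True dip = arccos(n_z / |n|) = arccos(0.7613) = 40.4°.
The horizontal component of n points toward azimuth atan2(n_x, n_y) = 260°, the dip direction.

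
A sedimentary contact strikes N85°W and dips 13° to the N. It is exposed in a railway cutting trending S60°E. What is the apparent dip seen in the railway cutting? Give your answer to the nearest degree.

Angle between strike (N85°W) and section (S60°E): β = 25°.
tan(apparent dip) = tan 13° · sin 25° = 0.0976
apparent dip = arctan 0.0976 = 5.57°

6°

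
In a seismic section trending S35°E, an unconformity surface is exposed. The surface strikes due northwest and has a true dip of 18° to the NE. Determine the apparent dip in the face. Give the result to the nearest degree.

The strike is due northwest and the section trends S35°E; the acute angle between them is β = 10°.
tan(apparent dip) = tan 18° · sin 10° = 0.0564
α = arctan(0.0564) = 3.23°

3°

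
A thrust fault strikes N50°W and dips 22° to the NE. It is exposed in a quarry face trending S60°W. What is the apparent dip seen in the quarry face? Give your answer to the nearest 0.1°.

The section lies 70° from the strike.
tan(apparent dip) = tan 22° · sin 70° = 0.3797
α = arctan(0.3797) = 20.79°

20.8°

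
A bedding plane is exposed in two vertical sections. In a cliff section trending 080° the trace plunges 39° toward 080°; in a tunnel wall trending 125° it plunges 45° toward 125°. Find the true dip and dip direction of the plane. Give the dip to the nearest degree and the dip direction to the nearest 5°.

The two traces are lines in the plane: v₁ = (sin 80°·cos 39°, cos 80°·cos 39°, −sin 39°), v₂ = (sin 125°·cos 45°, cos 125°·cos 45°, −sin 45°).
n = v₁ × v₂ = (0.351, -0.177, 0.389) (taken with n_z > 0).
tan δ = √(n_x²+n_y²)/n_z = 0.393/0.389, so δ = 45.3°.
The horizontal component of n points toward azimuth atan2(n_x, n_y) = 117°, the dip direction.

true dip 45°, dip direction 115°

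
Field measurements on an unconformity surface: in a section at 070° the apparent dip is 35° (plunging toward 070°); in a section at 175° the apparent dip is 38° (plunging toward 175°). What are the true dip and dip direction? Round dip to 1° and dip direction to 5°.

The two traces are lines in the plane: v₁ = (sin 70°·cos 35°, cos 70°·cos 35°, −sin 35°), v₂ = (sin 175°·cos 38°, cos 175°·cos 38°, −sin 38°).
The plane normal is n = v₁ × v₂ ∝ (0.623, -0.435, 0.624).
Dip δ = arctan(|n_h|/n_z) = arctan(0.759/0.624) = 50.6°.
Dip direction = atan2(0.623, -0.435) = 125° (azimuth of n's horizontal projection).

true dip 51°, dip direction 125°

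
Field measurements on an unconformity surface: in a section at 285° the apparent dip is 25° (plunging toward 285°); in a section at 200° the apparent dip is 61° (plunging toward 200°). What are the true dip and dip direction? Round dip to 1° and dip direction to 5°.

true dip 61°, dip direction 210°

Each apparent-dip line lies in the plane. As unit vectors (x east, y north, z up), v₁ plunges 25°→285° and v₂ plunges 61°→200°.
n = v₁ × v₂ = (-0.398, -0.696, 0.438) (taken with n_z > 0).
Dip δ = arctan(|n_h|/n_z) = arctan(0.801/0.438) = 61.4°.
Dip direction = azimuth of (n_x, n_y) = atan2(-0.398, -0.696) = 210°.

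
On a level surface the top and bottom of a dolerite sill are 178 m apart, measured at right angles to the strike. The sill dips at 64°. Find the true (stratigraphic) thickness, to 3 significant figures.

160 m

True thickness t = w · sin(dip) = 178 × sin 64°
t = 178 × 0.8988 = 159.985 m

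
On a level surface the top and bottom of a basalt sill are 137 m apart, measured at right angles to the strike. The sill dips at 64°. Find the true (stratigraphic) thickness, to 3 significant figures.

True thickness t = w · sin(dip) = 137 × sin 64°
t = 137 × 0.8988 = 123.135 m

123 m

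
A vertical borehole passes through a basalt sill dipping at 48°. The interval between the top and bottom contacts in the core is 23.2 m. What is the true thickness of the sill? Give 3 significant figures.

True thickness t = h · cos(dip) = 23.2 × cos 48°
t = 23.2 × 0.6691 = 15.524 m

15.5 m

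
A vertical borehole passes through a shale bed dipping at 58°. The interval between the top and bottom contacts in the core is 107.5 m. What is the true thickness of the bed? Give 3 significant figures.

True thickness t = h · cos(dip) = 107.5 × cos 58°
t = 107.5 × 0.5299 = 56.966 m

57.0 m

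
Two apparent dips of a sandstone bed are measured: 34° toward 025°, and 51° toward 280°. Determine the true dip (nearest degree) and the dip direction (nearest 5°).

true dip 58°, dip direction 320°

Represent each trace as a vector plunging at its apparent dip toward its trend (east-north-up frame): v₁ = (0.350, 0.751, -0.559), v₂ = (-0.620, 0.109, -0.777).
The plane normal is n = v₁ × v₂ ∝ (-0.523, 0.619, 0.504).
Dip δ = arctan(|n_h|/n_z) = arctan(0.810/0.504) = 58.1°.
Dip direction = atan2(-0.523, 0.619) = 320° (azimuth of n's horizontal projection).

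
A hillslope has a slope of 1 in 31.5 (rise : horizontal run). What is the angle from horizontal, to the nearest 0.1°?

tan θ = 1/31.5 = 0.0317
θ = arctan(0.0317) = 1.82°

1.8°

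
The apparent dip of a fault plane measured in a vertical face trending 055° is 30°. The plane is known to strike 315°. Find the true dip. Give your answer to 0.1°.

30.4°

β = acute angle between strike 315° and section 055° = 80°.
tan δ = tan α / sin β = tan 30° / sin 80° = 0.5774 / 0.9848 = 0.5863
true dip = arctan 0.5863 = 30.38°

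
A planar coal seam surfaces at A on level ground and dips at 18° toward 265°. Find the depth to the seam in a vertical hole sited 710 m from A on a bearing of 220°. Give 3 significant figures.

163 m

The hole lies 45° from the dip direction, so the down-dip offset is 710 × cos 45° = 502.05 m.
Depth = down-dip offset × tan(dip) = 502.05 × tan 18° = 502.05 × 0.3249
Depth = 163.12 m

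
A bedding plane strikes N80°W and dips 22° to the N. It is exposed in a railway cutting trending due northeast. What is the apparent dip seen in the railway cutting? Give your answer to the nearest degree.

The strike is N80°W and the section trends due northeast; the acute angle between them is β = 55°.
tan(apparent dip) = tan 22° · sin 55° = 0.3310
apparent dip = arctan 0.3310 = 18.31°

18°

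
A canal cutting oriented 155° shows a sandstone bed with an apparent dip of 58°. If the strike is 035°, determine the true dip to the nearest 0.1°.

61.6°

The section is 60° from the strike.
tan(true dip) = tan 58° / sin 60° = 1.8479
true dip = arctan 1.8479 = 61.58°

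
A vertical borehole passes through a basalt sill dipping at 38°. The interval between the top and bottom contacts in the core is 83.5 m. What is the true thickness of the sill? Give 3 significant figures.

65.8 m

True thickness t = h · cos(dip) = 83.5 × cos 38°
t = 83.5 × 0.7880 = 65.799 m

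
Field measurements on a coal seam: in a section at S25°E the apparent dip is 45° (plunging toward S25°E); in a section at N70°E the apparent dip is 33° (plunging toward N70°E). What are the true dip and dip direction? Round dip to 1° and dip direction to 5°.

The two traces are lines in the plane: v₁ = (sin 155°·cos 45°, cos 155°·cos 45°, −sin 45°), v₂ = (sin 70°·cos 33°, cos 70°·cos 33°, −sin 33°).
n = v₁ × v₂ = (0.552, -0.395, 0.591) (taken with n_z > 0).
tan δ = √(n_x²+n_y²)/n_z = 0.678/0.591, so δ = 48.9°.
Dip direction = atan2(0.552, -0.395) = 126° (azimuth of n's horizontal projection).

true dip 49°, dip direction 125°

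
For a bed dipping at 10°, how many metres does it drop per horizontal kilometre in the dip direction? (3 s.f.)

drop per km = 1000 × tan 10° = 1000 × 0.1763

176 m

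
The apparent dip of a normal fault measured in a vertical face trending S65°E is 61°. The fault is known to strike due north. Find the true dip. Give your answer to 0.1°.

63.3°

β = acute angle between strike due north and section S65°E = 65°.
tan(true dip) = tan 61° / sin 65° = 1.9905
true dip = arctan 1.9905 = 63.33°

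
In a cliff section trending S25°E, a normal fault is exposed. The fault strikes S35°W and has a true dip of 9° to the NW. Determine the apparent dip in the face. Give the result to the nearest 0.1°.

7.8°

The section lies 60° from the strike.
tan(apparent dip) = tan 9° · sin 60° = 0.1372
α = arctan(0.1372) = 7.81°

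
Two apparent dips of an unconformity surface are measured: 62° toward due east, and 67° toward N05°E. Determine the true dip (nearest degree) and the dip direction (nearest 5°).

true dip 71°, dip direction 040°

The two traces are lines in the plane: v₁ = (sin 90°·cos 62°, cos 90°·cos 62°, −sin 62°), v₂ = (sin 5°·cos 67°, cos 5°·cos 67°, −sin 67°).
Cross product v₁ × v₂ gives the pole to the plane: n ∝ (0.344, 0.402, 0.183).
tan δ = √(n_x²+n_y²)/n_z = 0.529/0.183, so δ = 70.9°.
Dip direction = atan2(0.344, 0.402) = 41° (azimuth of n's horizontal projection).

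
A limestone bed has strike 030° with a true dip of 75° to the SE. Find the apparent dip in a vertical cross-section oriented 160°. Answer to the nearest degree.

71°

The section lies 50° from the strike.
tan(apparent dip) = tan 75° · sin 50° = 2.8589
apparent dip = arctan 2.8589 = 70.72°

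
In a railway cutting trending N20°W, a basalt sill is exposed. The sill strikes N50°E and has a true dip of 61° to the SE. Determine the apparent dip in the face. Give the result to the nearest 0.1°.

Angle between strike (N50°E) and section (N20°W): β = 70°.
tan α = tan 61° × sin 70° = 1.8040 × 0.9397 = 1.6953
α = arctan(1.6953) = 59.46°

59.5°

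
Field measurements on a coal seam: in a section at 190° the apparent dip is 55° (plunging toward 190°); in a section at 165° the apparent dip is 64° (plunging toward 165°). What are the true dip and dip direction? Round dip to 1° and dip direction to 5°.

true dip 66°, dip direction 140°

Represent each trace as a vector plunging at its apparent dip toward its trend (east-north-up frame): v₁ = (-0.100, -0.565, -0.819), v₂ = (0.113, -0.423, -0.899).
n = v₁ × v₂ = (0.161, -0.182, 0.106) (taken with n_z > 0).
tan δ = √(n_x²+n_y²)/n_z = 0.243/0.106, so δ = 66.4°.
Dip direction = azimuth of (n_x, n_y) = atan2(0.161, -0.182) = 139°.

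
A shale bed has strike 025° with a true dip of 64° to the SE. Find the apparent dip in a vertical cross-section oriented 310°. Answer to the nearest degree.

Angle between strike (025°) and section (310°): β = 75°.
tan α = tan 64° × sin 75° = 2.0503 × 0.9659 = 1.9804
apparent dip = arctan 1.9804 = 63.21°

63°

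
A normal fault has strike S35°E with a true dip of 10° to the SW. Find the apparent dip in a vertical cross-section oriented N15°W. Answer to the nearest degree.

3°

The section lies 20° from the strike.
tan(apparent dip) = tan 10° · sin 20° = 0.0603
apparent dip = arctan 0.0603 = 3.45°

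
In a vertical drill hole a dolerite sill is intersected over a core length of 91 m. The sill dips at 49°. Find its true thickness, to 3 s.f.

59.7 m

True thickness t = h · cos(dip) = 91 × cos 49°
t = 91 × 0.6561 = 59.701 m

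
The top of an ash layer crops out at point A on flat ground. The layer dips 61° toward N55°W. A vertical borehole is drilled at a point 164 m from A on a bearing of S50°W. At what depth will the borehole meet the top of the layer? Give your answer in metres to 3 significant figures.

The hole lies 75° from the dip direction, so the down-dip offset is 164 × cos 75° = 42.45 m.
Depth = down-dip offset × tan(dip) = 42.45 × tan 61° = 42.45 × 1.8040
Depth = 76.58 m

76.6 m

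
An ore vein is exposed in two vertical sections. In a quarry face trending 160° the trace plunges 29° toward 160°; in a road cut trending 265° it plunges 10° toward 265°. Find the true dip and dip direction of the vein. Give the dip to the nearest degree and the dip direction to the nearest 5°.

true dip 33°, dip direction 190°

The two traces are lines in the plane: v₁ = (sin 160°·cos 29°, cos 160°·cos 29°, −sin 29°), v₂ = (sin 265°·cos 10°, cos 265°·cos 10°, −sin 10°).
n = v₁ × v₂ = (-0.101, -0.528, 0.832) (taken with n_z > 0).
tan δ = √(n_x²+n_y²)/n_z = 0.537/0.832, so δ = 32.8°.
Dip direction = atan2(-0.101, -0.528) = 191° (azimuth of n's horizontal projection).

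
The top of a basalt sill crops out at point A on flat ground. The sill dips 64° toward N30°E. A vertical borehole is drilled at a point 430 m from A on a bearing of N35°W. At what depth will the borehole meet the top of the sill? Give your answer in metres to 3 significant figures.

373 m

The hole lies 65° from the dip direction, so the down-dip offset is 430 × cos 65° = 181.73 m.
Depth = down-dip offset × tan(dip) = 181.73 × tan 64° = 181.73 × 2.0503
Depth = 372.59 m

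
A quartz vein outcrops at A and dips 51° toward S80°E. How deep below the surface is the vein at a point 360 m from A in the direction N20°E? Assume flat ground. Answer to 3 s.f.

77.2 m

The hole lies 80° from the dip direction, so the down-dip offset is 360 × cos 80° = 62.51 m.
Depth = down-dip offset × tan(dip) = 62.51 × tan 51° = 62.51 × 1.2349
Depth = 77.20 m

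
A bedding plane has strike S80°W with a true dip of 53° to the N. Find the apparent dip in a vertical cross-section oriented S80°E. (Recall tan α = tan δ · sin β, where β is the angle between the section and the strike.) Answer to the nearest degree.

24°

Angle between strike (S80°W) and section (S80°E): β = 20°.
tan α = tan 53° × sin 20° = 1.3270 × 0.3420 = 0.4539
apparent dip = arctan 0.4539 = 24.41°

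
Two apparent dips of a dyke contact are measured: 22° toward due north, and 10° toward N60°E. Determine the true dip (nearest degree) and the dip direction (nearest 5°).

Each apparent-dip line lies in the plane. As unit vectors (x east, y north, z up), v₁ plunges 22°→due north and v₂ plunges 10°→N60°E.
The plane normal is n = v₁ × v₂ ∝ (-0.023, 0.319, 0.791).
Dip δ = arctan(|n_h|/n_z) = arctan(0.320/0.791) = 22.1°.
Dip direction = atan2(-0.023, 0.319) = 356° (azimuth of n's horizontal projection).

true dip 22°, dip direction 355°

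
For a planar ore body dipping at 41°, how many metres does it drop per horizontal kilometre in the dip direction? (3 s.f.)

drop per km = 1000 × tan 41° = 1000 × 0.8693

869 m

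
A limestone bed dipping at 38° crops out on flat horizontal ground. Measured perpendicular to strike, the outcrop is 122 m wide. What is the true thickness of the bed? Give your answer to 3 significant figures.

True thickness t = w · sin(dip) = 122 × sin 38°
t = 122 × 0.6157 = 75.111 m

75.1 m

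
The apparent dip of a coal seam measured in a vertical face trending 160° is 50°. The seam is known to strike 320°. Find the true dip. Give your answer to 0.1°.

The section is 20° from the strike.
tan δ = tan α / sin β = tan 50° / sin 20° = 1.1918 / 0.3420 = 3.4845
true dip = arctan 3.4845 = 73.99°

74.0°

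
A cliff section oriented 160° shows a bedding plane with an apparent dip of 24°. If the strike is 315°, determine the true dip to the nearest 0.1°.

46.5°

The section is 25° from the strike.
tan δ = tan α / sin β = tan 24° / sin 25° = 0.4452 / 0.4226 = 1.0535
δ = arctan(1.0535) = 46.49°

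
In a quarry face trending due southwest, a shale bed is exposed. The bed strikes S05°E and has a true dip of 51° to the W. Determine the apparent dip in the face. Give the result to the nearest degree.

The strike is S05°E and the section trends due southwest; the acute angle between them is β = 50°.
tan α = tan 51° × sin 50° = 1.2349 × 0.7660 = 0.9460
α = arctan(0.9460) = 43.41°

43°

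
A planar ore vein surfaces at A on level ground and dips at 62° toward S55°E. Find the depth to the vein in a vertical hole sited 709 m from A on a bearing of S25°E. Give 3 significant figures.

1150 m

The hole lies 30° from the dip direction, so the down-dip offset is 709 × cos 30° = 614.01 m.
Depth = down-dip offset × tan(dip) = 614.01 × tan 62° = 614.01 × 1.8807
Depth = 1154.79 m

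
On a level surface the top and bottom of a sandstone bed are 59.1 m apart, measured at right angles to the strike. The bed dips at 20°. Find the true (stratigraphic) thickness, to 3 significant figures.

True thickness t = w · sin(dip) = 59.1 × sin 20°
t = 59.1 × 0.3420 = 20.213 m

20.2 m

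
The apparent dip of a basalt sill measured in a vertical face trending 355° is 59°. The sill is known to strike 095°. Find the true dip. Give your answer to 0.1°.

59.4°

β = acute angle between strike 095° and section 355° = 80°.
tan δ = tan α / sin β = tan 59° / sin 80° = 1.6643 / 0.9848 = 1.6900
true dip = arctan 1.6900 = 59.39°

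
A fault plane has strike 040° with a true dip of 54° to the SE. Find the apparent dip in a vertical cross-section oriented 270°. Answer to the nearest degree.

The strike is 040° and the section trends 270°; the acute angle between them is β = 50°.
tan(apparent dip) = tan 54° · sin 50° = 1.0544
apparent dip = arctan 1.0544 = 46.52°

47°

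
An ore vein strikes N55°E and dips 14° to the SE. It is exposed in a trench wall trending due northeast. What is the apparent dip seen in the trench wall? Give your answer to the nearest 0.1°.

2.5°

The strike is N55°E and the section trends due northeast; the acute angle between them is β = 10°.
tan α = tan 14° × sin 10° = 0.2493 × 0.1736 = 0.0433
α = arctan(0.0433) = 2.48°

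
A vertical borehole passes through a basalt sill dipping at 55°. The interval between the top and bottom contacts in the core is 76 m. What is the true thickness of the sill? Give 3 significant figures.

43.6 m

True thickness t = h · cos(dip) = 76 × cos 55°
t = 76 × 0.5736 = 43.592 m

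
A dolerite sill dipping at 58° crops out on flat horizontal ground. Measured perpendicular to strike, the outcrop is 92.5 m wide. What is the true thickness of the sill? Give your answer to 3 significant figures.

True thickness t = w · sin(dip) = 92.5 × sin 58°
t = 92.5 × 0.8480 = 78.444 m

78.4 m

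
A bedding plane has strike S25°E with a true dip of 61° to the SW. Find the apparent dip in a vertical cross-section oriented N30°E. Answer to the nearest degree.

The strike is S25°E and the section trends N30°E; the acute angle between them is β = 55°.
tan α = tan 61° × sin 55° = 1.8040 × 0.8192 = 1.4778
α = arctan(1.4778) = 55.91°

56°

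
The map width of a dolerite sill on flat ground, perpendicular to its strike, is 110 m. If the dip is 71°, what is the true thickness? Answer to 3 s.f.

104 m

True thickness t = w · sin(dip) = 110 × sin 71°
t = 110 × 0.9455 = 104.007 m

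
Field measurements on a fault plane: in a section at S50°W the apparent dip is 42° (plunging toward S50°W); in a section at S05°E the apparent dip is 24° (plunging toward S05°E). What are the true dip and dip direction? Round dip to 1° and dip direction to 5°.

The two traces are lines in the plane: v₁ = (sin 230°·cos 42°, cos 230°·cos 42°, −sin 42°), v₂ = (sin 175°·cos 24°, cos 175°·cos 24°, −sin 24°).
n = v₁ × v₂ = (-0.415, -0.285, 0.556) (taken with n_z > 0).
True dip = arccos(n_z / |n|) = arccos(0.7416) = 42.1°.
Dip direction = azimuth of (n_x, n_y) = atan2(-0.415, -0.285) = 236°.

true dip 42°, dip direction 235°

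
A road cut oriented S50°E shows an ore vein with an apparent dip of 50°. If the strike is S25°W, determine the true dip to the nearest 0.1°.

51.0°

The section is 75° from the strike.
tan δ = tan α / sin β = tan 50° / sin 75° = 1.1918 / 0.9659 = 1.2338
δ = arctan(1.2338) = 50.97°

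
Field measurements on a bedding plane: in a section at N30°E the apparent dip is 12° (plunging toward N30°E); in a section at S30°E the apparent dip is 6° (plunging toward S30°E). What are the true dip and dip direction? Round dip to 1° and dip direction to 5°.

true dip 18°, dip direction 080°

Represent each trace as a vector plunging at its apparent dip toward its trend (east-north-up frame): v₁ = (0.489, 0.847, -0.208), v₂ = (0.497, -0.861, -0.105).
Cross product v₁ × v₂ gives the pole to the plane: n ∝ (0.268, 0.052, 0.842).
Dip δ = arctan(|n_h|/n_z) = arctan(0.273/0.842) = 17.9°.
Dip direction = azimuth of (n_x, n_y) = atan2(0.268, 0.052) = 79°.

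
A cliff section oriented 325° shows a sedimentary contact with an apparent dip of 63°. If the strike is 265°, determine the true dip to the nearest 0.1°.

β = acute angle between strike 265° and section 325° = 60°.
tan(true dip) = tan 63° / sin 60° = 2.2662
δ = arctan(2.2662) = 66.19°

66.2°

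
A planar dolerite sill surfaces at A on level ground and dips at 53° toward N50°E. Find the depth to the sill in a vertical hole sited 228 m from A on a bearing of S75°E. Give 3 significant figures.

174 m

The hole lies 55° from the dip direction, so the down-dip offset is 228 × cos 55° = 130.78 m.
Depth = down-dip offset × tan(dip) = 130.78 × tan 53° = 130.78 × 1.3270
Depth = 173.54 m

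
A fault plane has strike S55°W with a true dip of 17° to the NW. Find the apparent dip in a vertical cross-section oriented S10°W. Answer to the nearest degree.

12°

The section lies 45° from the strike.
tan(apparent dip) = tan 17° · sin 45° = 0.2162
apparent dip = arctan 0.2162 = 12.20°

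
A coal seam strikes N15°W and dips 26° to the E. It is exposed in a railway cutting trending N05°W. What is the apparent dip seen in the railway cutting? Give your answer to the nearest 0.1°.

Angle between strike (N15°W) and section (N05°W): β = 10°.
tan(apparent dip) = tan 26° · sin 10° = 0.0847
α = arctan(0.0847) = 4.84°

4.8°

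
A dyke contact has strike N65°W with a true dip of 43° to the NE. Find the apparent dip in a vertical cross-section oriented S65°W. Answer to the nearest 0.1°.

Angle between strike (N65°W) and section (S65°W): β = 50°.
tan α = tan 43° × sin 50° = 0.9325 × 0.7660 = 0.7143
α = arctan(0.7143) = 35.54°

35.5°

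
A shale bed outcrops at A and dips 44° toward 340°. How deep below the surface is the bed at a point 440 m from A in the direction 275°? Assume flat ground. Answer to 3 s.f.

180 m

The hole lies 65° from the dip direction, so the down-dip offset is 440 × cos 65° = 185.95 m.
Depth = down-dip offset × tan(dip) = 185.95 × tan 44° = 185.95 × 0.9657
Depth = 179.57 m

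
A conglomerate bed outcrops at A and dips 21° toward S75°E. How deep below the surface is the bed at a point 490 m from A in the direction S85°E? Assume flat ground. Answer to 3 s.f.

The hole lies 10° from the dip direction, so the down-dip offset is 490 × cos 10° = 482.56 m.
Depth = down-dip offset × tan(dip) = 482.56 × tan 21° = 482.56 × 0.3839
Depth = 185.24 m

185 m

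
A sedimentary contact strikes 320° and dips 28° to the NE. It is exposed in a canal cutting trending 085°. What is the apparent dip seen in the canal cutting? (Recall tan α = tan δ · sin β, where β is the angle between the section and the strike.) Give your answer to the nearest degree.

The strike is 320° and the section trends 085°; the acute angle between them is β = 55°.
tan α = tan 28° × sin 55° = 0.5317 × 0.8192 = 0.4356
apparent dip = arctan 0.4356 = 23.54°

24°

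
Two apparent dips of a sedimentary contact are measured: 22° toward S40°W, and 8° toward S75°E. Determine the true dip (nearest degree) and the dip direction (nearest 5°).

true dip 28°, dip direction 180°

Each apparent-dip line lies in the plane. As unit vectors (x east, y north, z up), v₁ plunges 22°→S40°W and v₂ plunges 8°→S75°E.
Cross product v₁ × v₂ gives the pole to the plane: n ∝ (0.003, -0.441, 0.832).
Dip δ = arctan(|n_h|/n_z) = arctan(0.441/0.832) = 27.9°.
Dip direction = azimuth of (n_x, n_y) = atan2(0.003, -0.441) = 180°.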